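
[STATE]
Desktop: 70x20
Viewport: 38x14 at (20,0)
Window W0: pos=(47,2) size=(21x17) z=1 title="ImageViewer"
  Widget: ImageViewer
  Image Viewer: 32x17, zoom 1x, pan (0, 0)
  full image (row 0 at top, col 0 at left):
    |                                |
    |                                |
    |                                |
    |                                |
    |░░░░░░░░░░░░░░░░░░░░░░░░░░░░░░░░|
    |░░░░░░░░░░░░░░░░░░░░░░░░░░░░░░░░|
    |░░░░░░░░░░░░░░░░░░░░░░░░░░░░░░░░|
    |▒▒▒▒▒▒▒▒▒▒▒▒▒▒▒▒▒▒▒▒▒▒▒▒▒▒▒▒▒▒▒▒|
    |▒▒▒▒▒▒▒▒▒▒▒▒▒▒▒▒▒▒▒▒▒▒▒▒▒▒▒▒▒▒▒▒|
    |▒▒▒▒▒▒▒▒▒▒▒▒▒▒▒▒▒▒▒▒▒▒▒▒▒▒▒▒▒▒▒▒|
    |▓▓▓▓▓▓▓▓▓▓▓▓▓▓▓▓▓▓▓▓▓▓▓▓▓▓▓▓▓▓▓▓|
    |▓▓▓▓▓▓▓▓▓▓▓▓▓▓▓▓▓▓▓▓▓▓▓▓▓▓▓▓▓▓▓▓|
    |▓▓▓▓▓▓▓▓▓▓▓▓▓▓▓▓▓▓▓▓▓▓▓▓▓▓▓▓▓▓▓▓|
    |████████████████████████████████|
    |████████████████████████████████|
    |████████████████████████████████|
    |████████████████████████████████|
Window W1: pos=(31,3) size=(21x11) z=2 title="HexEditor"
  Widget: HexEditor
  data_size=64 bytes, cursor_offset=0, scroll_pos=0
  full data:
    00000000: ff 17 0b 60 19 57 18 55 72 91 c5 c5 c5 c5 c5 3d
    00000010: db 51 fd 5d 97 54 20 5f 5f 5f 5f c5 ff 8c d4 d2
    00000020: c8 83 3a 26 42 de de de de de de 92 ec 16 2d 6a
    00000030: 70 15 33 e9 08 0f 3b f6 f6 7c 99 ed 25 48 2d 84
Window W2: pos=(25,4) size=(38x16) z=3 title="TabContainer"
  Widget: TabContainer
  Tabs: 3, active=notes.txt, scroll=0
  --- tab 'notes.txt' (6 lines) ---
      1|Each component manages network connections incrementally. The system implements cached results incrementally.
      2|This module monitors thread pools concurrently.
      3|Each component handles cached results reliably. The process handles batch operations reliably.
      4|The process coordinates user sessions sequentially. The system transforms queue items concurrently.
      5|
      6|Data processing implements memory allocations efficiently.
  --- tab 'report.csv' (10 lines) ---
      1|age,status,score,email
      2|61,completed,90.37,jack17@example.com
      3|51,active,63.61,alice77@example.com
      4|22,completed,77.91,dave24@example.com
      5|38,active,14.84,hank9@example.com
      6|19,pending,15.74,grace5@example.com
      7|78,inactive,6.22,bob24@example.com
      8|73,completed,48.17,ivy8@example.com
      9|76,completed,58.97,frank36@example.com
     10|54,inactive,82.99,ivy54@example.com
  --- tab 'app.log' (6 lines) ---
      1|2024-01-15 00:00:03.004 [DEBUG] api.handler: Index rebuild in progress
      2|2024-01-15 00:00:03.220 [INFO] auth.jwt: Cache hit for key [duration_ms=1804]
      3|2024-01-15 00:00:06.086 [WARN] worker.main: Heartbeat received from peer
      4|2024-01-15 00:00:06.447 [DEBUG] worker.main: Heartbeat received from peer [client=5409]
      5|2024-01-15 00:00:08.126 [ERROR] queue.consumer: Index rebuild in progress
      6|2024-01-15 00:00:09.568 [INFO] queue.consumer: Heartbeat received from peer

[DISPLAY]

                                      
                                      
                           ┏━━━━━━━━━━
           ┏━━━━━━━━━━━━━━━━━━━┓geView
     ┏━━━━━━━━━━━━━━━━━━━━━━━━━━━━━━━━
     ┃ TabContainer                   
     ┠────────────────────────────────
     ┃[notes.txt]│ report.csv │ app.lo
     ┃────────────────────────────────
     ┃Each component manages network c
     ┃This module monitors thread pool
     ┃Each component handles cached re
     ┃The process coordinates user ses
     ┃                                


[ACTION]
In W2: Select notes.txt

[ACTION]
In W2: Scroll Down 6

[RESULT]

                                      
                                      
                           ┏━━━━━━━━━━
           ┏━━━━━━━━━━━━━━━━━━━┓geView
     ┏━━━━━━━━━━━━━━━━━━━━━━━━━━━━━━━━
     ┃ TabContainer                   
     ┠────────────────────────────────
     ┃[notes.txt]│ report.csv │ app.lo
     ┃────────────────────────────────
     ┃Data processing implements memor
     ┃                                
     ┃                                
     ┃                                
     ┃                                


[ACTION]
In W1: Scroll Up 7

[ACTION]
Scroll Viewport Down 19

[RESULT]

     ┠────────────────────────────────
     ┃[notes.txt]│ report.csv │ app.lo
     ┃────────────────────────────────
     ┃Data processing implements memor
     ┃                                
     ┃                                
     ┃                                
     ┃                                
     ┃                                
     ┃                                
     ┃                                
     ┃                                
     ┃                                
     ┗━━━━━━━━━━━━━━━━━━━━━━━━━━━━━━━━


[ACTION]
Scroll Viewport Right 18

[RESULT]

──────────────────────────────┨    ┃  
.txt]│ report.csv │ app.log   ┃    ┃  
──────────────────────────────┃    ┃  
rocessing implements memory al┃░░░░┃  
                              ┃░░░░┃  
                              ┃░░░░┃  
                              ┃▒▒▒▒┃  
                              ┃▒▒▒▒┃  
                              ┃▒▒▒▒┃  
                              ┃▓▓▓▓┃  
                              ┃▓▓▓▓┃  
                              ┃▓▓▓▓┃  
                              ┃━━━━┛  
━━━━━━━━━━━━━━━━━━━━━━━━━━━━━━┛       


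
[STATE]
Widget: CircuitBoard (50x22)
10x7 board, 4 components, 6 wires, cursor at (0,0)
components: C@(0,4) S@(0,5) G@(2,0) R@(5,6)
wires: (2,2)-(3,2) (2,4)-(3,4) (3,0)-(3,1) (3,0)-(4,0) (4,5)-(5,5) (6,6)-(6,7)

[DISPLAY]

   0 1 2 3 4 5 6 7 8 9                            
0  [.]              C   S                         
                                                  
1                                                 
                                                  
2   G       ·       ·                             
            │       │                             
3   · ─ ·   ·       ·                             
    │                                             
4   ·                   ·                         
                        │                         
5                       ·   R                     
                                                  
6                           · ─ ·                 
Cursor: (0,0)                                     
                                                  
                                                  
                                                  
                                                  
                                                  
                                                  
                                                  


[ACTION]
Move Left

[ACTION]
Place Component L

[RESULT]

   0 1 2 3 4 5 6 7 8 9                            
0  [L]              C   S                         
                                                  
1                                                 
                                                  
2   G       ·       ·                             
            │       │                             
3   · ─ ·   ·       ·                             
    │                                             
4   ·                   ·                         
                        │                         
5                       ·   R                     
                                                  
6                           · ─ ·                 
Cursor: (0,0)                                     
                                                  
                                                  
                                                  
                                                  
                                                  
                                                  
                                                  


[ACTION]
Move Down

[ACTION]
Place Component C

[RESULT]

   0 1 2 3 4 5 6 7 8 9                            
0   L               C   S                         
                                                  
1  [C]                                            
                                                  
2   G       ·       ·                             
            │       │                             
3   · ─ ·   ·       ·                             
    │                                             
4   ·                   ·                         
                        │                         
5                       ·   R                     
                                                  
6                           · ─ ·                 
Cursor: (1,0)                                     
                                                  
                                                  
                                                  
                                                  
                                                  
                                                  
                                                  


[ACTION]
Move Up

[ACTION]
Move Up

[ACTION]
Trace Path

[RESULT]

   0 1 2 3 4 5 6 7 8 9                            
0  [L]              C   S                         
                                                  
1   C                                             
                                                  
2   G       ·       ·                             
            │       │                             
3   · ─ ·   ·       ·                             
    │                                             
4   ·                   ·                         
                        │                         
5                       ·   R                     
                                                  
6                           · ─ ·                 
Cursor: (0,0)  Trace: L (1 nodes)                 
                                                  
                                                  
                                                  
                                                  
                                                  
                                                  
                                                  


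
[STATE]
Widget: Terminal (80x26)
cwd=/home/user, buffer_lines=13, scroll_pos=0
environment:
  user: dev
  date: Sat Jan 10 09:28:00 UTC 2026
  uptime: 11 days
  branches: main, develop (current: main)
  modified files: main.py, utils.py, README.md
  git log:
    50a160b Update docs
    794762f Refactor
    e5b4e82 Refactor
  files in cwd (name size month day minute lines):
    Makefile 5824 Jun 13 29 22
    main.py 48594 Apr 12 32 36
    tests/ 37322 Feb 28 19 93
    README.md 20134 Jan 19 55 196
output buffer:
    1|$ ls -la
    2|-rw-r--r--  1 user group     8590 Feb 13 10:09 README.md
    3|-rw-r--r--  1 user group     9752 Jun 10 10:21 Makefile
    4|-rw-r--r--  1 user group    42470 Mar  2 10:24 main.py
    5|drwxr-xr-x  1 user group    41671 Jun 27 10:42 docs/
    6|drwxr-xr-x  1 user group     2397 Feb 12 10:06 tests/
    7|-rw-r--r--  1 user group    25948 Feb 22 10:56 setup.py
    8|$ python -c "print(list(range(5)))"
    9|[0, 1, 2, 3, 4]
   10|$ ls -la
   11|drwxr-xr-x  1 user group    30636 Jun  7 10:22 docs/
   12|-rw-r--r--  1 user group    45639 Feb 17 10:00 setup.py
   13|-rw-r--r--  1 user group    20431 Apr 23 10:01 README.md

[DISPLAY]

$ ls -la                                                                        
-rw-r--r--  1 user group     8590 Feb 13 10:09 README.md                        
-rw-r--r--  1 user group     9752 Jun 10 10:21 Makefile                         
-rw-r--r--  1 user group    42470 Mar  2 10:24 main.py                          
drwxr-xr-x  1 user group    41671 Jun 27 10:42 docs/                            
drwxr-xr-x  1 user group     2397 Feb 12 10:06 tests/                           
-rw-r--r--  1 user group    25948 Feb 22 10:56 setup.py                         
$ python -c "print(list(range(5)))"                                             
[0, 1, 2, 3, 4]                                                                 
$ ls -la                                                                        
drwxr-xr-x  1 user group    30636 Jun  7 10:22 docs/                            
-rw-r--r--  1 user group    45639 Feb 17 10:00 setup.py                         
-rw-r--r--  1 user group    20431 Apr 23 10:01 README.md                        
$ █                                                                             
                                                                                
                                                                                
                                                                                
                                                                                
                                                                                
                                                                                
                                                                                
                                                                                
                                                                                
                                                                                
                                                                                
                                                                                


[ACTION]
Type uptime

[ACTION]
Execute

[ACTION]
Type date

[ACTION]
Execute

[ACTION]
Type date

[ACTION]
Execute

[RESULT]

$ ls -la                                                                        
-rw-r--r--  1 user group     8590 Feb 13 10:09 README.md                        
-rw-r--r--  1 user group     9752 Jun 10 10:21 Makefile                         
-rw-r--r--  1 user group    42470 Mar  2 10:24 main.py                          
drwxr-xr-x  1 user group    41671 Jun 27 10:42 docs/                            
drwxr-xr-x  1 user group     2397 Feb 12 10:06 tests/                           
-rw-r--r--  1 user group    25948 Feb 22 10:56 setup.py                         
$ python -c "print(list(range(5)))"                                             
[0, 1, 2, 3, 4]                                                                 
$ ls -la                                                                        
drwxr-xr-x  1 user group    30636 Jun  7 10:22 docs/                            
-rw-r--r--  1 user group    45639 Feb 17 10:00 setup.py                         
-rw-r--r--  1 user group    20431 Apr 23 10:01 README.md                        
$ uptime                                                                        
 10:00  up 11 days                                                              
$ date                                                                          
Sat Jan 10 09:28:00 UTC 2026                                                    
$ date                                                                          
Sat Jan 10 09:28:00 UTC 2026                                                    
$ █                                                                             
                                                                                
                                                                                
                                                                                
                                                                                
                                                                                
                                                                                


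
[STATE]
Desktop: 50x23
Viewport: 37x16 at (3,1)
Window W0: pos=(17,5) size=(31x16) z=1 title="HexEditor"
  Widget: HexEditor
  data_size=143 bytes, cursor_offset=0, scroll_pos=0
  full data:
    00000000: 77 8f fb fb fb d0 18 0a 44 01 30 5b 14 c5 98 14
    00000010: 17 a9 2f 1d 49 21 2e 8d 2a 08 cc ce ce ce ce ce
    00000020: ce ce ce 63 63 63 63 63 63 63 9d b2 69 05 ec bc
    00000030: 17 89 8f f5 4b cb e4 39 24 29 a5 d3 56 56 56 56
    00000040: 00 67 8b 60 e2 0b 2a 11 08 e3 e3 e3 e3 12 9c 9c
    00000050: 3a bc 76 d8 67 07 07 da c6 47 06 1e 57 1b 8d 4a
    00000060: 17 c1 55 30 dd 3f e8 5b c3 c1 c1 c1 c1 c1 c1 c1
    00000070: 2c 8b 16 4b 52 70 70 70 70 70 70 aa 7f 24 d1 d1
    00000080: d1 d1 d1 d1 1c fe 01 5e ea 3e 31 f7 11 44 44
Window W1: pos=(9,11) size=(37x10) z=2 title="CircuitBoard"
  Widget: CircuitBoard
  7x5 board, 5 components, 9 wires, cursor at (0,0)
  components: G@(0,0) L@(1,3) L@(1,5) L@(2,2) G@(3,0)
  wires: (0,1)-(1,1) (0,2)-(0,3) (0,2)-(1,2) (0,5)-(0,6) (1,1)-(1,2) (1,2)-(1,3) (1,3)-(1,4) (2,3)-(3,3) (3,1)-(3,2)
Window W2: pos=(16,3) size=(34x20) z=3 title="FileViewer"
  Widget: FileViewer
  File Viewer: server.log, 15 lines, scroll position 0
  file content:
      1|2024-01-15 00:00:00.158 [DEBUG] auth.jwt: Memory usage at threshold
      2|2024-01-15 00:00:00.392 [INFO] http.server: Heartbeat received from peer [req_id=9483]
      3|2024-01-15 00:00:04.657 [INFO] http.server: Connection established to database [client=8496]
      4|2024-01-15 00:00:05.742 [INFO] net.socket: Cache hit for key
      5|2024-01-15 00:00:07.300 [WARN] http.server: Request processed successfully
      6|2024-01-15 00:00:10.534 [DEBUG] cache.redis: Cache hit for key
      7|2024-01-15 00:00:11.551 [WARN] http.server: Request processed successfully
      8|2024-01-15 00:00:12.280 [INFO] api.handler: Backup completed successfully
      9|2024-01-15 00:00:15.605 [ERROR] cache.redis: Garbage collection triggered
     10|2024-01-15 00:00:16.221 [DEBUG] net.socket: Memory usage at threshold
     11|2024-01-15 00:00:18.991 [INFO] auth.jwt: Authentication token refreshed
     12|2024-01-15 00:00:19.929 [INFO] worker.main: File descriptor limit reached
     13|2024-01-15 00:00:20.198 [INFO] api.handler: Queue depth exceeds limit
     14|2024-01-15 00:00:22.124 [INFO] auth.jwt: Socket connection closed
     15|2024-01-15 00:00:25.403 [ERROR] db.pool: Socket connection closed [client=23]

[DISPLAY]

                                     
                                     
             ┏━━━━━━━━━━━━━━━━━━━━━━━
             ┃ FileViewer            
             ┠───────────────────────
             ┃2024-01-15 00:00:00.158
             ┃2024-01-15 00:00:00.392
             ┃2024-01-15 00:00:04.657
             ┃2024-01-15 00:00:05.742
             ┃2024-01-15 00:00:07.300
      ┏━━━━━━┃2024-01-15 00:00:10.534
      ┃ Circu┃2024-01-15 00:00:11.551
      ┠──────┃2024-01-15 00:00:12.280
      ┃   0 1┃2024-01-15 00:00:15.605
      ┃0  [G]┃2024-01-15 00:00:16.221
      ┃      ┃2024-01-15 00:00:18.991


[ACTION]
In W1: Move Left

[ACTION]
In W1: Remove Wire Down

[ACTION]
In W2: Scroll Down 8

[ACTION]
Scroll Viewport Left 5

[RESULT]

                                     
                                     
                ┏━━━━━━━━━━━━━━━━━━━━
                ┃ FileViewer         
                ┠────────────────────
                ┃2024-01-15 00:00:00.
                ┃2024-01-15 00:00:00.
                ┃2024-01-15 00:00:04.
                ┃2024-01-15 00:00:05.
                ┃2024-01-15 00:00:07.
         ┏━━━━━━┃2024-01-15 00:00:10.
         ┃ Circu┃2024-01-15 00:00:11.
         ┠──────┃2024-01-15 00:00:12.
         ┃   0 1┃2024-01-15 00:00:15.
         ┃0  [G]┃2024-01-15 00:00:16.
         ┃      ┃2024-01-15 00:00:18.


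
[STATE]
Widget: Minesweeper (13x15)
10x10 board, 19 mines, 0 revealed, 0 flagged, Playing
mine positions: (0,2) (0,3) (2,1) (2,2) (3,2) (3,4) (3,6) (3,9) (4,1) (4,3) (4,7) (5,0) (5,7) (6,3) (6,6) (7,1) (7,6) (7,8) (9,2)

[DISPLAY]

■■■■■■■■■■   
■■■■■■■■■■   
■■■■■■■■■■   
■■■■■■■■■■   
■■■■■■■■■■   
■■■■■■■■■■   
■■■■■■■■■■   
■■■■■■■■■■   
■■■■■■■■■■   
■■■■■■■■■■   
             
             
             
             
             


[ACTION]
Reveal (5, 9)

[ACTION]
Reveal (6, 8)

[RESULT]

■■■■■■■■■■   
■■■■■■■■■■   
■■■■■■■■■■   
■■■■■■■■■■   
■■■■■■■■31   
■■■■■■■■2    
■■■■■■■■21   
■■■■■■■■■■   
■■■■■■■■■■   
■■■■■■■■■■   
             
             
             
             
             


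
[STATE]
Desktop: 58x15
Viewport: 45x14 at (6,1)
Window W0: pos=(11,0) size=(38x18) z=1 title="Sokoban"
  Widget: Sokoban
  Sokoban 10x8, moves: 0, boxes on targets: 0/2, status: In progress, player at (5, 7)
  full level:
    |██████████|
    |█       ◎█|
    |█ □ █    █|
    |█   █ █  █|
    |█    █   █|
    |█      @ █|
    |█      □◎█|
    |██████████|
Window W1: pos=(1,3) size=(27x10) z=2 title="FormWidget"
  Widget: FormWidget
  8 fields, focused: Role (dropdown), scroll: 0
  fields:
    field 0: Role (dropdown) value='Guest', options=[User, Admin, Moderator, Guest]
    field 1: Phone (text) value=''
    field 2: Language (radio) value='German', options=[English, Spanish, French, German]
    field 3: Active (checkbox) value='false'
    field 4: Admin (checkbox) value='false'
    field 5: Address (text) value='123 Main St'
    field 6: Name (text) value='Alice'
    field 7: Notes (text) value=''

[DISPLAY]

     ┃ Sokoban                            ┃  
     ┠────────────────────────────────────┨  
━━━━━━━━━━━━━━━━━━━━━┓                    ┃  
mWidget              ┃                    ┃  
─────────────────────┨                    ┃  
le:       [Guest   ▼]┃                    ┃  
one:      [         ]┃                    ┃  
nguage:   ( ) English┃                    ┃  
tive:     [ ]        ┃                    ┃  
min:      [ ]        ┃                    ┃  
dress:    [123 Main ]┃                    ┃  
━━━━━━━━━━━━━━━━━━━━━┛                    ┃  
     ┃                                    ┃  
     ┃                                    ┃  


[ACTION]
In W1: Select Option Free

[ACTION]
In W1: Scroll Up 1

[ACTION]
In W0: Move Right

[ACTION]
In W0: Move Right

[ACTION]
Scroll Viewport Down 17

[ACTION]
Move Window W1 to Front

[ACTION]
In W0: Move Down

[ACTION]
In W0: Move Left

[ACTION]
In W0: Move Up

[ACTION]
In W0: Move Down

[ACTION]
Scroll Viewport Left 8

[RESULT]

           ┃ Sokoban                         
           ┠─────────────────────────────────
 ┏━━━━━━━━━━━━━━━━━━━━━━━━━┓                 
 ┃ FormWidget              ┃                 
 ┠─────────────────────────┨                 
 ┃> Role:       [Guest   ▼]┃                 
 ┃  Phone:      [         ]┃                 
 ┃  Language:   ( ) English┃                 
 ┃  Active:     [ ]        ┃                 
 ┃  Admin:      [ ]        ┃                 
 ┃  Address:    [123 Main ]┃                 
 ┗━━━━━━━━━━━━━━━━━━━━━━━━━┛                 
           ┃                                 
           ┃                                 


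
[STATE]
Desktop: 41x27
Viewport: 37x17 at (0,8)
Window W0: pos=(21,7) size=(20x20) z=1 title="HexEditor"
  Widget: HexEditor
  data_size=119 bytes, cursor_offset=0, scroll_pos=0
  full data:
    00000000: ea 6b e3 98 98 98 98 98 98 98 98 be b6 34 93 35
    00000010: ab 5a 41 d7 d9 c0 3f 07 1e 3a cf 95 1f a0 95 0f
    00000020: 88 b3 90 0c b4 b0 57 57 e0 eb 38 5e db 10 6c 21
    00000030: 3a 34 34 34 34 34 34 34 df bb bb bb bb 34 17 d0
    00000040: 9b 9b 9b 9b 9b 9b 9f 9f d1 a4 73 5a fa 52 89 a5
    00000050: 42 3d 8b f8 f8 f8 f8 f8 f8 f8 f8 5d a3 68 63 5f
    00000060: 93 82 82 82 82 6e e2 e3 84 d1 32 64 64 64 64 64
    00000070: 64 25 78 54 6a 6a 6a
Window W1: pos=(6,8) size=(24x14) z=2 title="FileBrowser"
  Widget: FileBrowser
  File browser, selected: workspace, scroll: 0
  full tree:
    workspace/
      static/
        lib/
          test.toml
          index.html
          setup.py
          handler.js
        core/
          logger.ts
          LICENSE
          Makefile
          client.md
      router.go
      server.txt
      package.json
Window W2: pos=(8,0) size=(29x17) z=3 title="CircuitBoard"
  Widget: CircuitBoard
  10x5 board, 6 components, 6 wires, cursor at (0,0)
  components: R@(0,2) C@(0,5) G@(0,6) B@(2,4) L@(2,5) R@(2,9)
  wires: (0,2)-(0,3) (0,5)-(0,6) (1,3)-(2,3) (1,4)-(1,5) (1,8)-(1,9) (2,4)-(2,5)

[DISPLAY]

      ┏━┃2               ·   B ─ L  ┃
      ┃ ┃                           ┃
      ┠─┃3                          ┃
      ┃>┃                           ┃
      ┃ ┃4                          ┃
      ┃ ┃Cursor: (0,0)              ┃
      ┃ ┃                           ┃
      ┃ ┃                           ┃
      ┃ ┗━━━━━━━━━━━━━━━━━━━━━━━━━━━┛
      ┃                      ┃  64 25
      ┃                      ┃       
      ┃                      ┃       
      ┃                      ┃       
      ┗━━━━━━━━━━━━━━━━━━━━━━┛       
                     ┃               
                     ┃               
                     ┃               


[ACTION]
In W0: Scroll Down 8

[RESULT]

      ┏━┃2               ·   B ─ L  ┃
      ┃ ┃                           ┃
      ┠─┃3                          ┃
      ┃>┃                           ┃
      ┃ ┃4                          ┃
      ┃ ┃Cursor: (0,0)              ┃
      ┃ ┃                           ┃
      ┃ ┃                           ┃
      ┃ ┗━━━━━━━━━━━━━━━━━━━━━━━━━━━┛
      ┃                      ┃       
      ┃                      ┃       
      ┃                      ┃       
      ┃                      ┃       
      ┗━━━━━━━━━━━━━━━━━━━━━━┛       
                     ┃               
                     ┃               
                     ┃               


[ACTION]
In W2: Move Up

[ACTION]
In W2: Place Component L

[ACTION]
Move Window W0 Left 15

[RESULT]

      ┏━┃2               ·   B ─ L  ┃
      ┃ ┃                           ┃
      ┠─┃3                          ┃
      ┃>┃                           ┃
      ┃ ┃4                          ┃
      ┃ ┃Cursor: (0,0)              ┃
      ┃ ┃                           ┃
      ┃ ┃                           ┃
      ┃ ┗━━━━━━━━━━━━━━━━━━━━━━━━━━━┛
      ┃                      ┃       
      ┃                      ┃       
      ┃                      ┃       
      ┃                      ┃       
      ┗━━━━━━━━━━━━━━━━━━━━━━┛       
      ┃                  ┃           
      ┃                  ┃           
      ┃                  ┃           


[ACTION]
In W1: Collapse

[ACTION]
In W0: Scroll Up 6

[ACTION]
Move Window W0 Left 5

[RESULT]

 ┃ Hex┏━┃2               ·   B ─ L  ┃
 ┠────┃ ┃                           ┃
 ┃0000┠─┃3                          ┃
 ┃0000┃>┃                           ┃
 ┃0000┃ ┃4                          ┃
 ┃0000┃ ┃Cursor: (0,0)              ┃
 ┃0000┃ ┃                           ┃
 ┃0000┃ ┃                           ┃
 ┃0000┃ ┗━━━━━━━━━━━━━━━━━━━━━━━━━━━┛
 ┃    ┃                      ┃       
 ┃    ┃                      ┃       
 ┃    ┃                      ┃       
 ┃    ┃                      ┃       
 ┃    ┗━━━━━━━━━━━━━━━━━━━━━━┛       
 ┃                  ┃                
 ┃                  ┃                
 ┃                  ┃                


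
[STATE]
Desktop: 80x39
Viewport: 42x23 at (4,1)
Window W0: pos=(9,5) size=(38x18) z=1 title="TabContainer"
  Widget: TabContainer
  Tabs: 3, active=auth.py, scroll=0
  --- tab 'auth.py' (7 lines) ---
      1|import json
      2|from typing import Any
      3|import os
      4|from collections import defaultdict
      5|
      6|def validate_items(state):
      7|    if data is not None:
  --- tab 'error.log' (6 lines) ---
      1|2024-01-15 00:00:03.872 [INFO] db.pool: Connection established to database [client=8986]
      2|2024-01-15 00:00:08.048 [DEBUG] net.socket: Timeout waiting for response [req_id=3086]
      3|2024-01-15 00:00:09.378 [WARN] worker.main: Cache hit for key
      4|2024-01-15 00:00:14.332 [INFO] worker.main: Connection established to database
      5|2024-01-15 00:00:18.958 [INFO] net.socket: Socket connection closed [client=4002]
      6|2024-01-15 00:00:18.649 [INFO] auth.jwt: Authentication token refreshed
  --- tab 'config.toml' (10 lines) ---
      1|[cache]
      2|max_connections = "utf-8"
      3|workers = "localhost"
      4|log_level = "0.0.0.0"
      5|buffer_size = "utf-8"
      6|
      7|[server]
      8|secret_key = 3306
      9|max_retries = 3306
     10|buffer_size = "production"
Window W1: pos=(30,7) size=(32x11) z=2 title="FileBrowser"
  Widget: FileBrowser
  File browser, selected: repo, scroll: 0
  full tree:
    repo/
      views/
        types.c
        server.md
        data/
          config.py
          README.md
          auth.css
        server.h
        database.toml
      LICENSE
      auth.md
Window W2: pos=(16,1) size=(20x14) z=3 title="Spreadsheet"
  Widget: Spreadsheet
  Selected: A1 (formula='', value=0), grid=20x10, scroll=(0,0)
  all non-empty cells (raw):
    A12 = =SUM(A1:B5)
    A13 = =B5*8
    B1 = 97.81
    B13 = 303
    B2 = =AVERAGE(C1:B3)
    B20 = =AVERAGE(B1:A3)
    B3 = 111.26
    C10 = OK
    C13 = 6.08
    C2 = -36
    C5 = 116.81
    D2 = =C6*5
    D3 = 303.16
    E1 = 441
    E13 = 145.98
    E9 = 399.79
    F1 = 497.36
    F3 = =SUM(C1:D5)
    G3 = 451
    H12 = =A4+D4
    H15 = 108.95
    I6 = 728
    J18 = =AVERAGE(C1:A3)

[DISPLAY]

            ┏━━━━━━━━━━━━━━━━━━┓          
            ┃ Spreadsheet      ┃          
            ┠──────────────────┨          
            ┃A1:               ┃          
     ┏━━━━━━┃       A       B  ┃━━━━━━━━━━
     ┃ TabCo┃------------------┃          
     ┠──────┃  1      [0]   97.┃━━━━━━━━━━
     ┃[auth.┃  2        0#CIRC!┃Browser   
     ┃──────┃  3        0  111.┃──────────
     ┃import┃  4        0      ┃ repo/    
     ┃from t┃  5        0      ┃+] views/ 
     ┃import┃  6        0      ┃ICENSE    
     ┃from c┃  7        0      ┃uth.md    
     ┃      ┗━━━━━━━━━━━━━━━━━━┛          
     ┃def validate_items(s┃               
     ┃    if data is not N┃               
     ┃                    ┗━━━━━━━━━━━━━━━
     ┃                                    
     ┃                                    
     ┃                                    
     ┃                                    
     ┗━━━━━━━━━━━━━━━━━━━━━━━━━━━━━━━━━━━━
                                          


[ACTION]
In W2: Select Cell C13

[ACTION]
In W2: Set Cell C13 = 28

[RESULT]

            ┏━━━━━━━━━━━━━━━━━━┓          
            ┃ Spreadsheet      ┃          
            ┠──────────────────┨          
            ┃C13: 28           ┃          
     ┏━━━━━━┃       A       B  ┃━━━━━━━━━━
     ┃ TabCo┃------------------┃          
     ┠──────┃  1        0   97.┃━━━━━━━━━━
     ┃[auth.┃  2        0#CIRC!┃Browser   
     ┃──────┃  3        0  111.┃──────────
     ┃import┃  4        0      ┃ repo/    
     ┃from t┃  5        0      ┃+] views/ 
     ┃import┃  6        0      ┃ICENSE    
     ┃from c┃  7        0      ┃uth.md    
     ┃      ┗━━━━━━━━━━━━━━━━━━┛          
     ┃def validate_items(s┃               
     ┃    if data is not N┃               
     ┃                    ┗━━━━━━━━━━━━━━━
     ┃                                    
     ┃                                    
     ┃                                    
     ┃                                    
     ┗━━━━━━━━━━━━━━━━━━━━━━━━━━━━━━━━━━━━
                                          


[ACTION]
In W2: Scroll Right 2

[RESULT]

            ┏━━━━━━━━━━━━━━━━━━┓          
            ┃ Spreadsheet      ┃          
            ┠──────────────────┨          
            ┃C13: 28           ┃          
     ┏━━━━━━┃       C       D  ┃━━━━━━━━━━
     ┃ TabCo┃------------------┃          
     ┠──────┃  1        0      ┃━━━━━━━━━━
     ┃[auth.┃  2      -36      ┃Browser   
     ┃──────┃  3        0  303.┃──────────
     ┃import┃  4        0      ┃ repo/    
     ┃from t┃  5   116.81      ┃+] views/ 
     ┃import┃  6        0      ┃ICENSE    
     ┃from c┃  7        0      ┃uth.md    
     ┃      ┗━━━━━━━━━━━━━━━━━━┛          
     ┃def validate_items(s┃               
     ┃    if data is not N┃               
     ┃                    ┗━━━━━━━━━━━━━━━
     ┃                                    
     ┃                                    
     ┃                                    
     ┃                                    
     ┗━━━━━━━━━━━━━━━━━━━━━━━━━━━━━━━━━━━━
                                          


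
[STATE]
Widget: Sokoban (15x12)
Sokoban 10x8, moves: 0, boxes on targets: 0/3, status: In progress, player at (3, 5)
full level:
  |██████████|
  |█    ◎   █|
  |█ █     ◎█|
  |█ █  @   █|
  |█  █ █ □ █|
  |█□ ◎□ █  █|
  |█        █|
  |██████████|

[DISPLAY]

██████████     
█    ◎   █     
█ █     ◎█     
█ █  @   █     
█  █ █ □ █     
█□ ◎□ █  █     
█        █     
██████████     
Moves: 0  0/3  
               
               
               


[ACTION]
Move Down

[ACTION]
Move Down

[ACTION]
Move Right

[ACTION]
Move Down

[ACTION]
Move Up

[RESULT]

██████████     
█    ◎   █     
█ █     ◎█     
█ █   @  █     
█  █ █ □ █     
█□ ◎□ █  █     
█        █     
██████████     
Moves: 3  0/3  
               
               
               


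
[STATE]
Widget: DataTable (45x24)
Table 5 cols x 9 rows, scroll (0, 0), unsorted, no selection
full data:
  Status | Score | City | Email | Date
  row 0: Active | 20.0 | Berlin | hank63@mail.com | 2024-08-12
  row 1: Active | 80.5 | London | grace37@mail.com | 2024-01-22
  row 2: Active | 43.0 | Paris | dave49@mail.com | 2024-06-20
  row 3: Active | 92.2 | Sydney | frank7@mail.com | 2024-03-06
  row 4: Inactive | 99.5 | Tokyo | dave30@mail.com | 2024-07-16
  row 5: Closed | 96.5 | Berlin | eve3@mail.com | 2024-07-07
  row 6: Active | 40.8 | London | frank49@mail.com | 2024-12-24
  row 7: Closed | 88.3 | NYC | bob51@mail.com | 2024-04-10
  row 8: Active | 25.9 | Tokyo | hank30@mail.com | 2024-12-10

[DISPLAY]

Status  │Score│City  │Email           │Date  
────────┼─────┼──────┼────────────────┼──────
Active  │20.0 │Berlin│hank63@mail.com │2024-0
Active  │80.5 │London│grace37@mail.com│2024-0
Active  │43.0 │Paris │dave49@mail.com │2024-0
Active  │92.2 │Sydney│frank7@mail.com │2024-0
Inactive│99.5 │Tokyo │dave30@mail.com │2024-0
Closed  │96.5 │Berlin│eve3@mail.com   │2024-0
Active  │40.8 │London│frank49@mail.com│2024-1
Closed  │88.3 │NYC   │bob51@mail.com  │2024-0
Active  │25.9 │Tokyo │hank30@mail.com │2024-1
                                             
                                             
                                             
                                             
                                             
                                             
                                             
                                             
                                             
                                             
                                             
                                             
                                             


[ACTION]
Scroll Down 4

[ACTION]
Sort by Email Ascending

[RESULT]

Status  │Score│City  │Email          ▲│Date  
────────┼─────┼──────┼────────────────┼──────
Closed  │88.3 │NYC   │bob51@mail.com  │2024-0
Inactive│99.5 │Tokyo │dave30@mail.com │2024-0
Active  │43.0 │Paris │dave49@mail.com │2024-0
Closed  │96.5 │Berlin│eve3@mail.com   │2024-0
Active  │40.8 │London│frank49@mail.com│2024-1
Active  │92.2 │Sydney│frank7@mail.com │2024-0
Active  │80.5 │London│grace37@mail.com│2024-0
Active  │25.9 │Tokyo │hank30@mail.com │2024-1
Active  │20.0 │Berlin│hank63@mail.com │2024-0
                                             
                                             
                                             
                                             
                                             
                                             
                                             
                                             
                                             
                                             
                                             
                                             
                                             


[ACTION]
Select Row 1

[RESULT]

Status  │Score│City  │Email          ▲│Date  
────────┼─────┼──────┼────────────────┼──────
Closed  │88.3 │NYC   │bob51@mail.com  │2024-0
>nactive│99.5 │Tokyo │dave30@mail.com │2024-0
Active  │43.0 │Paris │dave49@mail.com │2024-0
Closed  │96.5 │Berlin│eve3@mail.com   │2024-0
Active  │40.8 │London│frank49@mail.com│2024-1
Active  │92.2 │Sydney│frank7@mail.com │2024-0
Active  │80.5 │London│grace37@mail.com│2024-0
Active  │25.9 │Tokyo │hank30@mail.com │2024-1
Active  │20.0 │Berlin│hank63@mail.com │2024-0
                                             
                                             
                                             
                                             
                                             
                                             
                                             
                                             
                                             
                                             
                                             
                                             
                                             
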